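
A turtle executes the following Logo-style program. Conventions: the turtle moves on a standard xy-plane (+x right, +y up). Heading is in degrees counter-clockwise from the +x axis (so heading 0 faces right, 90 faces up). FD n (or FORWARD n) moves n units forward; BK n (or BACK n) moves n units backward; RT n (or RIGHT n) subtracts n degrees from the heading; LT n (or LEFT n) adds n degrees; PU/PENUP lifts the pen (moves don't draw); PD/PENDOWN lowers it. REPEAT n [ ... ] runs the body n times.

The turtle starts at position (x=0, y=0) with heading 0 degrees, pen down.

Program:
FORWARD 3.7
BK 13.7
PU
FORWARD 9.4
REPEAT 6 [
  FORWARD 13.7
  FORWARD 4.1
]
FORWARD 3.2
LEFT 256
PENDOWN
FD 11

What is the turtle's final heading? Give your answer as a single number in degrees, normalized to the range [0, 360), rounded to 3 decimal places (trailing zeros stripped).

Executing turtle program step by step:
Start: pos=(0,0), heading=0, pen down
FD 3.7: (0,0) -> (3.7,0) [heading=0, draw]
BK 13.7: (3.7,0) -> (-10,0) [heading=0, draw]
PU: pen up
FD 9.4: (-10,0) -> (-0.6,0) [heading=0, move]
REPEAT 6 [
  -- iteration 1/6 --
  FD 13.7: (-0.6,0) -> (13.1,0) [heading=0, move]
  FD 4.1: (13.1,0) -> (17.2,0) [heading=0, move]
  -- iteration 2/6 --
  FD 13.7: (17.2,0) -> (30.9,0) [heading=0, move]
  FD 4.1: (30.9,0) -> (35,0) [heading=0, move]
  -- iteration 3/6 --
  FD 13.7: (35,0) -> (48.7,0) [heading=0, move]
  FD 4.1: (48.7,0) -> (52.8,0) [heading=0, move]
  -- iteration 4/6 --
  FD 13.7: (52.8,0) -> (66.5,0) [heading=0, move]
  FD 4.1: (66.5,0) -> (70.6,0) [heading=0, move]
  -- iteration 5/6 --
  FD 13.7: (70.6,0) -> (84.3,0) [heading=0, move]
  FD 4.1: (84.3,0) -> (88.4,0) [heading=0, move]
  -- iteration 6/6 --
  FD 13.7: (88.4,0) -> (102.1,0) [heading=0, move]
  FD 4.1: (102.1,0) -> (106.2,0) [heading=0, move]
]
FD 3.2: (106.2,0) -> (109.4,0) [heading=0, move]
LT 256: heading 0 -> 256
PD: pen down
FD 11: (109.4,0) -> (106.739,-10.673) [heading=256, draw]
Final: pos=(106.739,-10.673), heading=256, 3 segment(s) drawn

Answer: 256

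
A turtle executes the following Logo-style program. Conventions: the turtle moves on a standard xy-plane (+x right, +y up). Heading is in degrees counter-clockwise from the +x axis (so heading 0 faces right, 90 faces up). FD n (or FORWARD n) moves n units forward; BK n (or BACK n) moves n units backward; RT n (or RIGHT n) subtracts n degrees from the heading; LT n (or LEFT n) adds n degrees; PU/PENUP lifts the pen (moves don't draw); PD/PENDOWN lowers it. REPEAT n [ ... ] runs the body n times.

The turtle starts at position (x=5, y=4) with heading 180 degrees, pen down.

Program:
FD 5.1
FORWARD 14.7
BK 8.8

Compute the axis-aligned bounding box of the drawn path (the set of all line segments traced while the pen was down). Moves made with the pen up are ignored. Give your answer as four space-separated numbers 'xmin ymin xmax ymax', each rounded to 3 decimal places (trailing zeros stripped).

Executing turtle program step by step:
Start: pos=(5,4), heading=180, pen down
FD 5.1: (5,4) -> (-0.1,4) [heading=180, draw]
FD 14.7: (-0.1,4) -> (-14.8,4) [heading=180, draw]
BK 8.8: (-14.8,4) -> (-6,4) [heading=180, draw]
Final: pos=(-6,4), heading=180, 3 segment(s) drawn

Segment endpoints: x in {-14.8, -6, -0.1, 5}, y in {4, 4, 4, 4}
xmin=-14.8, ymin=4, xmax=5, ymax=4

Answer: -14.8 4 5 4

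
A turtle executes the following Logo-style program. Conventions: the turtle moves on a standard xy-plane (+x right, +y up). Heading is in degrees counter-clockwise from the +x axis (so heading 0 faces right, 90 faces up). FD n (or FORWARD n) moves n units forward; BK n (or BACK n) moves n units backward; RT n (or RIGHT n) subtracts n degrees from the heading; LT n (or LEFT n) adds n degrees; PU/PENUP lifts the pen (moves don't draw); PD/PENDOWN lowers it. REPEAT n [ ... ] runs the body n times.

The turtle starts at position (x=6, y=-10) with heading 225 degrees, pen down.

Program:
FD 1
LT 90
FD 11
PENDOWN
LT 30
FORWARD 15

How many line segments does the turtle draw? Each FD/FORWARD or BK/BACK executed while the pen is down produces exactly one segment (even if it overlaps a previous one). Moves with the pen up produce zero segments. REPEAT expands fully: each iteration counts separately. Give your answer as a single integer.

Executing turtle program step by step:
Start: pos=(6,-10), heading=225, pen down
FD 1: (6,-10) -> (5.293,-10.707) [heading=225, draw]
LT 90: heading 225 -> 315
FD 11: (5.293,-10.707) -> (13.071,-18.485) [heading=315, draw]
PD: pen down
LT 30: heading 315 -> 345
FD 15: (13.071,-18.485) -> (27.56,-22.368) [heading=345, draw]
Final: pos=(27.56,-22.368), heading=345, 3 segment(s) drawn
Segments drawn: 3

Answer: 3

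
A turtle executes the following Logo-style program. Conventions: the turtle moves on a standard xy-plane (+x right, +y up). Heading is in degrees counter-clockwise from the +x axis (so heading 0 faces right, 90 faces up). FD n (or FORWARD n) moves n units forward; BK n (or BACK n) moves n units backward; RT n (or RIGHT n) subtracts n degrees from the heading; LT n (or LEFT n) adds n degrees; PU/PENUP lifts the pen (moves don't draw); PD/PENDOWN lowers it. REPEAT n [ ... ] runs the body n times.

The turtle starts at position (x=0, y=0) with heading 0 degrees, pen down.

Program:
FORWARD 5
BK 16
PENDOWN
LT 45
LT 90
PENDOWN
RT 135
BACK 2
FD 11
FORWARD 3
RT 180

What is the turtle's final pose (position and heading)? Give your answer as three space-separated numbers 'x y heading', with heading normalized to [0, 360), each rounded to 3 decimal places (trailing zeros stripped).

Executing turtle program step by step:
Start: pos=(0,0), heading=0, pen down
FD 5: (0,0) -> (5,0) [heading=0, draw]
BK 16: (5,0) -> (-11,0) [heading=0, draw]
PD: pen down
LT 45: heading 0 -> 45
LT 90: heading 45 -> 135
PD: pen down
RT 135: heading 135 -> 0
BK 2: (-11,0) -> (-13,0) [heading=0, draw]
FD 11: (-13,0) -> (-2,0) [heading=0, draw]
FD 3: (-2,0) -> (1,0) [heading=0, draw]
RT 180: heading 0 -> 180
Final: pos=(1,0), heading=180, 5 segment(s) drawn

Answer: 1 0 180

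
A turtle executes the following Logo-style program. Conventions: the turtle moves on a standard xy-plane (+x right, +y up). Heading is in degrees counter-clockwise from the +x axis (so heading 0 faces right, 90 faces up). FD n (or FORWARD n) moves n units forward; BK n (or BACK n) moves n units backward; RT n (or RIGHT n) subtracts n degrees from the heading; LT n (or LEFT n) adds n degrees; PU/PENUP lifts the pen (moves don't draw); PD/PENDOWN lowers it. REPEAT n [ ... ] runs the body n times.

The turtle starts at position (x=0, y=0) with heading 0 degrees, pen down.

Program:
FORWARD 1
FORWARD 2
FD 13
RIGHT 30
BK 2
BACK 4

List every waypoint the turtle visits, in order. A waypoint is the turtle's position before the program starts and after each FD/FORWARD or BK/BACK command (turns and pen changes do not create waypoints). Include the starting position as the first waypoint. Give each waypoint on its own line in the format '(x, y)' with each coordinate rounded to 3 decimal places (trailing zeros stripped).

Answer: (0, 0)
(1, 0)
(3, 0)
(16, 0)
(14.268, 1)
(10.804, 3)

Derivation:
Executing turtle program step by step:
Start: pos=(0,0), heading=0, pen down
FD 1: (0,0) -> (1,0) [heading=0, draw]
FD 2: (1,0) -> (3,0) [heading=0, draw]
FD 13: (3,0) -> (16,0) [heading=0, draw]
RT 30: heading 0 -> 330
BK 2: (16,0) -> (14.268,1) [heading=330, draw]
BK 4: (14.268,1) -> (10.804,3) [heading=330, draw]
Final: pos=(10.804,3), heading=330, 5 segment(s) drawn
Waypoints (6 total):
(0, 0)
(1, 0)
(3, 0)
(16, 0)
(14.268, 1)
(10.804, 3)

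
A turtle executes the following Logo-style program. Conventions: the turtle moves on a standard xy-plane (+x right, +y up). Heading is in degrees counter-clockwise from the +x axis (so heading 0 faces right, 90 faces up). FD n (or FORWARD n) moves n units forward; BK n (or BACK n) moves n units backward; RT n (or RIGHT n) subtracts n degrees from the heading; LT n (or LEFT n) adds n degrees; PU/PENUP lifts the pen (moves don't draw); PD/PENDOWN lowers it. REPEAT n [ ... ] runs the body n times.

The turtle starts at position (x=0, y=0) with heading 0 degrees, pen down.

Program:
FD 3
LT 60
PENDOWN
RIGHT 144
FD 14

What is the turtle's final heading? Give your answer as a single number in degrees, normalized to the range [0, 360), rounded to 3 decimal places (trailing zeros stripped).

Answer: 276

Derivation:
Executing turtle program step by step:
Start: pos=(0,0), heading=0, pen down
FD 3: (0,0) -> (3,0) [heading=0, draw]
LT 60: heading 0 -> 60
PD: pen down
RT 144: heading 60 -> 276
FD 14: (3,0) -> (4.463,-13.923) [heading=276, draw]
Final: pos=(4.463,-13.923), heading=276, 2 segment(s) drawn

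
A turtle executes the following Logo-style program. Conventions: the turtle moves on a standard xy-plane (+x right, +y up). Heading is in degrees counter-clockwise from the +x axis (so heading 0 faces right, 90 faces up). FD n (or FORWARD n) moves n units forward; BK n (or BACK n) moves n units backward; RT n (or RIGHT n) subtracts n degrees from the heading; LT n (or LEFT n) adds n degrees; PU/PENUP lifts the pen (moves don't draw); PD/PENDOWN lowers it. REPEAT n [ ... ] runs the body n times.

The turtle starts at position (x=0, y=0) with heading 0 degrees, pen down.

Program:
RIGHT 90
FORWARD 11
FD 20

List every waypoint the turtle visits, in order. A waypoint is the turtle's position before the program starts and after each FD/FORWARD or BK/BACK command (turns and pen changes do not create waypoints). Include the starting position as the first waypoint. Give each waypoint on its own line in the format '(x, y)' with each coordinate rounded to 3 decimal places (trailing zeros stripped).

Answer: (0, 0)
(0, -11)
(0, -31)

Derivation:
Executing turtle program step by step:
Start: pos=(0,0), heading=0, pen down
RT 90: heading 0 -> 270
FD 11: (0,0) -> (0,-11) [heading=270, draw]
FD 20: (0,-11) -> (0,-31) [heading=270, draw]
Final: pos=(0,-31), heading=270, 2 segment(s) drawn
Waypoints (3 total):
(0, 0)
(0, -11)
(0, -31)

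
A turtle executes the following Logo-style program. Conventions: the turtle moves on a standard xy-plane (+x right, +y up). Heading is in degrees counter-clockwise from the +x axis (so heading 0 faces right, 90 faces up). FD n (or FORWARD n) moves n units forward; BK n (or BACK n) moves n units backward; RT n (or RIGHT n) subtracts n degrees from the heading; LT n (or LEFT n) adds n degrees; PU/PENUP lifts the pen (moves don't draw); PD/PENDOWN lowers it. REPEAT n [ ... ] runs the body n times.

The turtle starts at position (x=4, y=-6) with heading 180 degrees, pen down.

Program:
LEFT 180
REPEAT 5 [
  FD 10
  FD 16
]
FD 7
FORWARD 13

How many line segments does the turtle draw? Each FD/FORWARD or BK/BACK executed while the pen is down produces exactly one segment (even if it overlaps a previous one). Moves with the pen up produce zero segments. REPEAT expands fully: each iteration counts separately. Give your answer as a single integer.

Answer: 12

Derivation:
Executing turtle program step by step:
Start: pos=(4,-6), heading=180, pen down
LT 180: heading 180 -> 0
REPEAT 5 [
  -- iteration 1/5 --
  FD 10: (4,-6) -> (14,-6) [heading=0, draw]
  FD 16: (14,-6) -> (30,-6) [heading=0, draw]
  -- iteration 2/5 --
  FD 10: (30,-6) -> (40,-6) [heading=0, draw]
  FD 16: (40,-6) -> (56,-6) [heading=0, draw]
  -- iteration 3/5 --
  FD 10: (56,-6) -> (66,-6) [heading=0, draw]
  FD 16: (66,-6) -> (82,-6) [heading=0, draw]
  -- iteration 4/5 --
  FD 10: (82,-6) -> (92,-6) [heading=0, draw]
  FD 16: (92,-6) -> (108,-6) [heading=0, draw]
  -- iteration 5/5 --
  FD 10: (108,-6) -> (118,-6) [heading=0, draw]
  FD 16: (118,-6) -> (134,-6) [heading=0, draw]
]
FD 7: (134,-6) -> (141,-6) [heading=0, draw]
FD 13: (141,-6) -> (154,-6) [heading=0, draw]
Final: pos=(154,-6), heading=0, 12 segment(s) drawn
Segments drawn: 12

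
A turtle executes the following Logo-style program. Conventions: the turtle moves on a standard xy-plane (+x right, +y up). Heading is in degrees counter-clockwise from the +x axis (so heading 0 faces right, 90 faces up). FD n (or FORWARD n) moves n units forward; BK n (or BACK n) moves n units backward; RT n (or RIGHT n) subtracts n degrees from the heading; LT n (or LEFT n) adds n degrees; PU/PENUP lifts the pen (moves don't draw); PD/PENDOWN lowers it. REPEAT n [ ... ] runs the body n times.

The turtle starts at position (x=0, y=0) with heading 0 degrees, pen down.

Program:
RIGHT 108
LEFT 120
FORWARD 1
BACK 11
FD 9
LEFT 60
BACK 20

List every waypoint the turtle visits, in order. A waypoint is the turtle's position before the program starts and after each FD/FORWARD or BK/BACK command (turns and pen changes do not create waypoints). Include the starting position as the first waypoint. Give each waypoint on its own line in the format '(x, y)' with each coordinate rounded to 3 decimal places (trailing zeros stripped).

Executing turtle program step by step:
Start: pos=(0,0), heading=0, pen down
RT 108: heading 0 -> 252
LT 120: heading 252 -> 12
FD 1: (0,0) -> (0.978,0.208) [heading=12, draw]
BK 11: (0.978,0.208) -> (-9.781,-2.079) [heading=12, draw]
FD 9: (-9.781,-2.079) -> (-0.978,-0.208) [heading=12, draw]
LT 60: heading 12 -> 72
BK 20: (-0.978,-0.208) -> (-7.158,-19.229) [heading=72, draw]
Final: pos=(-7.158,-19.229), heading=72, 4 segment(s) drawn
Waypoints (5 total):
(0, 0)
(0.978, 0.208)
(-9.781, -2.079)
(-0.978, -0.208)
(-7.158, -19.229)

Answer: (0, 0)
(0.978, 0.208)
(-9.781, -2.079)
(-0.978, -0.208)
(-7.158, -19.229)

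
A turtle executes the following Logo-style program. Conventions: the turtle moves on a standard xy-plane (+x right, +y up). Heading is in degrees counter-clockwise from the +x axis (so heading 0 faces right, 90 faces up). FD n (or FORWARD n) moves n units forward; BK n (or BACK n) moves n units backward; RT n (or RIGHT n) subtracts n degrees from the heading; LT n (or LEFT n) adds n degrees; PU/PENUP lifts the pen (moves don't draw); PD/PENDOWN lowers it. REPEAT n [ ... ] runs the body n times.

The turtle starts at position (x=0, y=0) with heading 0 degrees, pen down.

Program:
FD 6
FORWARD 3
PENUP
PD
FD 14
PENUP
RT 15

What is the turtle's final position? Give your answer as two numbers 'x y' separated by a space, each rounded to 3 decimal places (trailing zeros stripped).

Answer: 23 0

Derivation:
Executing turtle program step by step:
Start: pos=(0,0), heading=0, pen down
FD 6: (0,0) -> (6,0) [heading=0, draw]
FD 3: (6,0) -> (9,0) [heading=0, draw]
PU: pen up
PD: pen down
FD 14: (9,0) -> (23,0) [heading=0, draw]
PU: pen up
RT 15: heading 0 -> 345
Final: pos=(23,0), heading=345, 3 segment(s) drawn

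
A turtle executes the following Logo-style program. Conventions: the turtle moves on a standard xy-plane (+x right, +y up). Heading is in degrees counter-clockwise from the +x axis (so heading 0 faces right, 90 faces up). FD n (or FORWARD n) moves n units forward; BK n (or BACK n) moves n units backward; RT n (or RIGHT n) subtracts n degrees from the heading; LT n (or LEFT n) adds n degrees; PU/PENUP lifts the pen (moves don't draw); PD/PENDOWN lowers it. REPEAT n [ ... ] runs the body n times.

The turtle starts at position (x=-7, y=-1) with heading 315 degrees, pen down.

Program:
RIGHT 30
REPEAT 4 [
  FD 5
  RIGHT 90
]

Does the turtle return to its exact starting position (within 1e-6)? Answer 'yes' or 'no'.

Executing turtle program step by step:
Start: pos=(-7,-1), heading=315, pen down
RT 30: heading 315 -> 285
REPEAT 4 [
  -- iteration 1/4 --
  FD 5: (-7,-1) -> (-5.706,-5.83) [heading=285, draw]
  RT 90: heading 285 -> 195
  -- iteration 2/4 --
  FD 5: (-5.706,-5.83) -> (-10.536,-7.124) [heading=195, draw]
  RT 90: heading 195 -> 105
  -- iteration 3/4 --
  FD 5: (-10.536,-7.124) -> (-11.83,-2.294) [heading=105, draw]
  RT 90: heading 105 -> 15
  -- iteration 4/4 --
  FD 5: (-11.83,-2.294) -> (-7,-1) [heading=15, draw]
  RT 90: heading 15 -> 285
]
Final: pos=(-7,-1), heading=285, 4 segment(s) drawn

Start position: (-7, -1)
Final position: (-7, -1)
Distance = 0; < 1e-6 -> CLOSED

Answer: yes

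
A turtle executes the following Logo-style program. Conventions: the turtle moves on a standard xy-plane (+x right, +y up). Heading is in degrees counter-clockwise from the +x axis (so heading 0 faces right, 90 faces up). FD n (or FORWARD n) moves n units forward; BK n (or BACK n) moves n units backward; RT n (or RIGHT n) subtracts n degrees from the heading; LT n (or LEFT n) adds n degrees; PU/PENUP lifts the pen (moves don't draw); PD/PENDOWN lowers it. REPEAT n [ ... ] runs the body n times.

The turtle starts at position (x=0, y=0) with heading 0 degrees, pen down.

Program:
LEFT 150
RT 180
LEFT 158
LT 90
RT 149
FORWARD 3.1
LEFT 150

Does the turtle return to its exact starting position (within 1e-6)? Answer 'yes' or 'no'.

Executing turtle program step by step:
Start: pos=(0,0), heading=0, pen down
LT 150: heading 0 -> 150
RT 180: heading 150 -> 330
LT 158: heading 330 -> 128
LT 90: heading 128 -> 218
RT 149: heading 218 -> 69
FD 3.1: (0,0) -> (1.111,2.894) [heading=69, draw]
LT 150: heading 69 -> 219
Final: pos=(1.111,2.894), heading=219, 1 segment(s) drawn

Start position: (0, 0)
Final position: (1.111, 2.894)
Distance = 3.1; >= 1e-6 -> NOT closed

Answer: no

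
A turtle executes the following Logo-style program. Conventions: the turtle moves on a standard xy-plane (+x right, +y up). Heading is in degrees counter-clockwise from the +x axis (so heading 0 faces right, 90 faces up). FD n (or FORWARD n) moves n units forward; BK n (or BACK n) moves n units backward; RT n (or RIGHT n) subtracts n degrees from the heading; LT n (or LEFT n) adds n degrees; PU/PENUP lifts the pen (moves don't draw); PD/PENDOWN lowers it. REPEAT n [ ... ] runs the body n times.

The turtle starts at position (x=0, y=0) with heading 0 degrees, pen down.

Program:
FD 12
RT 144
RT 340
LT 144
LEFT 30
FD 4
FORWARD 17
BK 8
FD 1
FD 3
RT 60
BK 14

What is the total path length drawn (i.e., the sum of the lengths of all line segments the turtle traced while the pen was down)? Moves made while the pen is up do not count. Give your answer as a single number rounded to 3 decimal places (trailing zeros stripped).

Answer: 59

Derivation:
Executing turtle program step by step:
Start: pos=(0,0), heading=0, pen down
FD 12: (0,0) -> (12,0) [heading=0, draw]
RT 144: heading 0 -> 216
RT 340: heading 216 -> 236
LT 144: heading 236 -> 20
LT 30: heading 20 -> 50
FD 4: (12,0) -> (14.571,3.064) [heading=50, draw]
FD 17: (14.571,3.064) -> (25.499,16.087) [heading=50, draw]
BK 8: (25.499,16.087) -> (20.356,9.959) [heading=50, draw]
FD 1: (20.356,9.959) -> (20.999,10.725) [heading=50, draw]
FD 3: (20.999,10.725) -> (22.927,13.023) [heading=50, draw]
RT 60: heading 50 -> 350
BK 14: (22.927,13.023) -> (9.14,15.454) [heading=350, draw]
Final: pos=(9.14,15.454), heading=350, 7 segment(s) drawn

Segment lengths:
  seg 1: (0,0) -> (12,0), length = 12
  seg 2: (12,0) -> (14.571,3.064), length = 4
  seg 3: (14.571,3.064) -> (25.499,16.087), length = 17
  seg 4: (25.499,16.087) -> (20.356,9.959), length = 8
  seg 5: (20.356,9.959) -> (20.999,10.725), length = 1
  seg 6: (20.999,10.725) -> (22.927,13.023), length = 3
  seg 7: (22.927,13.023) -> (9.14,15.454), length = 14
Total = 59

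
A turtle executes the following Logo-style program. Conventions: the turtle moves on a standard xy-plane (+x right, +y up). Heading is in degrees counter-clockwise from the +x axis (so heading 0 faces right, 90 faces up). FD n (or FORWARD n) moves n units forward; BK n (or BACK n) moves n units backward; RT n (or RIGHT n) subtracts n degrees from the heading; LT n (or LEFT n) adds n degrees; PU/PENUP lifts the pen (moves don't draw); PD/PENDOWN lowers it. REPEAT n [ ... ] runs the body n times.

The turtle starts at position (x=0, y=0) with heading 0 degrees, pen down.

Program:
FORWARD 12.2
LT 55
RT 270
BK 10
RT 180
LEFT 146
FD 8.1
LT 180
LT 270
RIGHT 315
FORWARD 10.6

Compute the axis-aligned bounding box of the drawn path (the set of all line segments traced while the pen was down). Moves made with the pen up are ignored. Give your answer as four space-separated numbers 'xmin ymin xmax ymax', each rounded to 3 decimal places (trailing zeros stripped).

Executing turtle program step by step:
Start: pos=(0,0), heading=0, pen down
FD 12.2: (0,0) -> (12.2,0) [heading=0, draw]
LT 55: heading 0 -> 55
RT 270: heading 55 -> 145
BK 10: (12.2,0) -> (20.392,-5.736) [heading=145, draw]
RT 180: heading 145 -> 325
LT 146: heading 325 -> 111
FD 8.1: (20.392,-5.736) -> (17.489,1.826) [heading=111, draw]
LT 180: heading 111 -> 291
LT 270: heading 291 -> 201
RT 315: heading 201 -> 246
FD 10.6: (17.489,1.826) -> (13.177,-7.857) [heading=246, draw]
Final: pos=(13.177,-7.857), heading=246, 4 segment(s) drawn

Segment endpoints: x in {0, 12.2, 13.177, 17.489, 20.392}, y in {-7.857, -5.736, 0, 1.826}
xmin=0, ymin=-7.857, xmax=20.392, ymax=1.826

Answer: 0 -7.857 20.392 1.826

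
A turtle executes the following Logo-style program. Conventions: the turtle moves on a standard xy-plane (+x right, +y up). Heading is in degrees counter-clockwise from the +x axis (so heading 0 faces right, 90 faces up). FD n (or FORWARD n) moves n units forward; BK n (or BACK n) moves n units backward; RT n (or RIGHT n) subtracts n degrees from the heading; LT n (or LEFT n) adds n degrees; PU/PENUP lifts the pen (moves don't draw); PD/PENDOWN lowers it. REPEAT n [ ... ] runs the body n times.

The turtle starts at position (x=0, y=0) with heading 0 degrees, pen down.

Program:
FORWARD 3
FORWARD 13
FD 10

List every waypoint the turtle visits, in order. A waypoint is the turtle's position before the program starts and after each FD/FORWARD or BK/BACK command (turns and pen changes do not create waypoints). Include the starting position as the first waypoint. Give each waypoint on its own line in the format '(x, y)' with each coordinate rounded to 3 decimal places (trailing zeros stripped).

Executing turtle program step by step:
Start: pos=(0,0), heading=0, pen down
FD 3: (0,0) -> (3,0) [heading=0, draw]
FD 13: (3,0) -> (16,0) [heading=0, draw]
FD 10: (16,0) -> (26,0) [heading=0, draw]
Final: pos=(26,0), heading=0, 3 segment(s) drawn
Waypoints (4 total):
(0, 0)
(3, 0)
(16, 0)
(26, 0)

Answer: (0, 0)
(3, 0)
(16, 0)
(26, 0)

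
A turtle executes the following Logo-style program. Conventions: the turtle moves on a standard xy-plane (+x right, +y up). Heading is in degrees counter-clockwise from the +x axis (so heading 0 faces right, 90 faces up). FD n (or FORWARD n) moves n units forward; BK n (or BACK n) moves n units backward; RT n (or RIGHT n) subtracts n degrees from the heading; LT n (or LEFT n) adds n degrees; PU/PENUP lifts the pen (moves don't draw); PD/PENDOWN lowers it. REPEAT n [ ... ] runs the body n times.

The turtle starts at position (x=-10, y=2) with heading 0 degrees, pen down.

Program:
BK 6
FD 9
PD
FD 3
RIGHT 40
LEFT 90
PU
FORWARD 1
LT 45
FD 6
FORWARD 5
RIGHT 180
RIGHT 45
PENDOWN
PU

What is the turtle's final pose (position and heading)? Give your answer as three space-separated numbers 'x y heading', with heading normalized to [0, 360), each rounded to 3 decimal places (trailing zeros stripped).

Executing turtle program step by step:
Start: pos=(-10,2), heading=0, pen down
BK 6: (-10,2) -> (-16,2) [heading=0, draw]
FD 9: (-16,2) -> (-7,2) [heading=0, draw]
PD: pen down
FD 3: (-7,2) -> (-4,2) [heading=0, draw]
RT 40: heading 0 -> 320
LT 90: heading 320 -> 50
PU: pen up
FD 1: (-4,2) -> (-3.357,2.766) [heading=50, move]
LT 45: heading 50 -> 95
FD 6: (-3.357,2.766) -> (-3.88,8.743) [heading=95, move]
FD 5: (-3.88,8.743) -> (-4.316,13.724) [heading=95, move]
RT 180: heading 95 -> 275
RT 45: heading 275 -> 230
PD: pen down
PU: pen up
Final: pos=(-4.316,13.724), heading=230, 3 segment(s) drawn

Answer: -4.316 13.724 230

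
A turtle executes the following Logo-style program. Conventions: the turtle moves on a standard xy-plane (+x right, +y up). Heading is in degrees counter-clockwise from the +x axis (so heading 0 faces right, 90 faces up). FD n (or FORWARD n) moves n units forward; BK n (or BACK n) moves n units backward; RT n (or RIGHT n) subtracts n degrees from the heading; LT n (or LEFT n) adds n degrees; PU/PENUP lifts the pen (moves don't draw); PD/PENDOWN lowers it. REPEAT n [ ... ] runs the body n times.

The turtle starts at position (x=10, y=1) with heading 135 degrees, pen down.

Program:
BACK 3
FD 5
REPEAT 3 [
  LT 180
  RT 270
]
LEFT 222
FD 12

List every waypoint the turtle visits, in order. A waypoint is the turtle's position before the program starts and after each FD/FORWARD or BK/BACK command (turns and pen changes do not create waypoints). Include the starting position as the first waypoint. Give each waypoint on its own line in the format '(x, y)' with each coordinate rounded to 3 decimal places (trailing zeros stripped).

Answer: (10, 1)
(12.121, -1.121)
(8.586, 2.414)
(9.214, 14.398)

Derivation:
Executing turtle program step by step:
Start: pos=(10,1), heading=135, pen down
BK 3: (10,1) -> (12.121,-1.121) [heading=135, draw]
FD 5: (12.121,-1.121) -> (8.586,2.414) [heading=135, draw]
REPEAT 3 [
  -- iteration 1/3 --
  LT 180: heading 135 -> 315
  RT 270: heading 315 -> 45
  -- iteration 2/3 --
  LT 180: heading 45 -> 225
  RT 270: heading 225 -> 315
  -- iteration 3/3 --
  LT 180: heading 315 -> 135
  RT 270: heading 135 -> 225
]
LT 222: heading 225 -> 87
FD 12: (8.586,2.414) -> (9.214,14.398) [heading=87, draw]
Final: pos=(9.214,14.398), heading=87, 3 segment(s) drawn
Waypoints (4 total):
(10, 1)
(12.121, -1.121)
(8.586, 2.414)
(9.214, 14.398)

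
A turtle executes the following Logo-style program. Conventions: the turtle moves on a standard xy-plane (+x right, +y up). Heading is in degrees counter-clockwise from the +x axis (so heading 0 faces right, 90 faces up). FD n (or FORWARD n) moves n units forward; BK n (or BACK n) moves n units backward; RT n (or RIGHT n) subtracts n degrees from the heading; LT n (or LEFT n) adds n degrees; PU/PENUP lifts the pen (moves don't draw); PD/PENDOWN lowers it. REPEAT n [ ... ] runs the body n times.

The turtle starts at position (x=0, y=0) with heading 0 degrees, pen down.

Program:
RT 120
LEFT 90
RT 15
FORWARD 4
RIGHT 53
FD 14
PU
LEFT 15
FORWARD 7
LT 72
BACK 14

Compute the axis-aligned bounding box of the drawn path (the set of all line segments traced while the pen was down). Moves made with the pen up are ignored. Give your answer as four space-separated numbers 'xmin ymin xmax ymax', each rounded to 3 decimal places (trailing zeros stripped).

Answer: 0 -16.692 2.828 0

Derivation:
Executing turtle program step by step:
Start: pos=(0,0), heading=0, pen down
RT 120: heading 0 -> 240
LT 90: heading 240 -> 330
RT 15: heading 330 -> 315
FD 4: (0,0) -> (2.828,-2.828) [heading=315, draw]
RT 53: heading 315 -> 262
FD 14: (2.828,-2.828) -> (0.88,-16.692) [heading=262, draw]
PU: pen up
LT 15: heading 262 -> 277
FD 7: (0.88,-16.692) -> (1.733,-23.64) [heading=277, move]
LT 72: heading 277 -> 349
BK 14: (1.733,-23.64) -> (-12.01,-20.969) [heading=349, move]
Final: pos=(-12.01,-20.969), heading=349, 2 segment(s) drawn

Segment endpoints: x in {0, 0.88, 2.828}, y in {-16.692, -2.828, 0}
xmin=0, ymin=-16.692, xmax=2.828, ymax=0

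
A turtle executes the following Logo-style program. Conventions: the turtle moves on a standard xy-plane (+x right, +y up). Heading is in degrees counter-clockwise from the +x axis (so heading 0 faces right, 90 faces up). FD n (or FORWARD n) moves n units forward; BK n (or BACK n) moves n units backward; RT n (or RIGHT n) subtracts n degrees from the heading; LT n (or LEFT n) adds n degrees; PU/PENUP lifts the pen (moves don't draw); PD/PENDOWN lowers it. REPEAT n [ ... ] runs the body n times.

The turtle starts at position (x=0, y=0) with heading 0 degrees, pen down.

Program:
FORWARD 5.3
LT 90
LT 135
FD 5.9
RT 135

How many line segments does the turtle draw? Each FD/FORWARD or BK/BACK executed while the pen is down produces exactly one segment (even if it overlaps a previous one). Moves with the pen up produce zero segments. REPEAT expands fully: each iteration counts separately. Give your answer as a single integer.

Answer: 2

Derivation:
Executing turtle program step by step:
Start: pos=(0,0), heading=0, pen down
FD 5.3: (0,0) -> (5.3,0) [heading=0, draw]
LT 90: heading 0 -> 90
LT 135: heading 90 -> 225
FD 5.9: (5.3,0) -> (1.128,-4.172) [heading=225, draw]
RT 135: heading 225 -> 90
Final: pos=(1.128,-4.172), heading=90, 2 segment(s) drawn
Segments drawn: 2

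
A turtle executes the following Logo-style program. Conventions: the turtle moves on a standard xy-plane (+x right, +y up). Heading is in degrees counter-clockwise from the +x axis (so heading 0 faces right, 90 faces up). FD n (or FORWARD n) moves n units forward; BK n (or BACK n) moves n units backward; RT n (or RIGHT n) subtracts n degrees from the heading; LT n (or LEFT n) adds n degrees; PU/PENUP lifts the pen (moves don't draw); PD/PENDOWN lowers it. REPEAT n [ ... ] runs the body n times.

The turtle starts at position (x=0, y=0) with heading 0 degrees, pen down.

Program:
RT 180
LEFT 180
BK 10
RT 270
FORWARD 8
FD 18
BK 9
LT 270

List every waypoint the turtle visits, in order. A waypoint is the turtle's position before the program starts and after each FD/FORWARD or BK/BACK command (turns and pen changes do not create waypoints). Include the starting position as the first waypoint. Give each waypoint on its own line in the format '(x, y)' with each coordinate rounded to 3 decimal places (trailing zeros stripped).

Executing turtle program step by step:
Start: pos=(0,0), heading=0, pen down
RT 180: heading 0 -> 180
LT 180: heading 180 -> 0
BK 10: (0,0) -> (-10,0) [heading=0, draw]
RT 270: heading 0 -> 90
FD 8: (-10,0) -> (-10,8) [heading=90, draw]
FD 18: (-10,8) -> (-10,26) [heading=90, draw]
BK 9: (-10,26) -> (-10,17) [heading=90, draw]
LT 270: heading 90 -> 0
Final: pos=(-10,17), heading=0, 4 segment(s) drawn
Waypoints (5 total):
(0, 0)
(-10, 0)
(-10, 8)
(-10, 26)
(-10, 17)

Answer: (0, 0)
(-10, 0)
(-10, 8)
(-10, 26)
(-10, 17)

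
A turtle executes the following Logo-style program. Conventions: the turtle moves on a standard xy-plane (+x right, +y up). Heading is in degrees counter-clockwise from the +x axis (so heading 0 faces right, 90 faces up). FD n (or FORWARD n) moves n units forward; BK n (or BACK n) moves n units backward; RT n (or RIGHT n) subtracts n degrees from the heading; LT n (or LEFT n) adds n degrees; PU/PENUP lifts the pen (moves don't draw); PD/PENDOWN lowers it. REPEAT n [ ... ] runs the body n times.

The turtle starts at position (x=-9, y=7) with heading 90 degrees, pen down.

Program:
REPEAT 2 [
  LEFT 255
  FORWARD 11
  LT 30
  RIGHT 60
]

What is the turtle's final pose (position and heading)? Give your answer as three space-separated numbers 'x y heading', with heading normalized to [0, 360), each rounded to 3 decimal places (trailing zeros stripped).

Executing turtle program step by step:
Start: pos=(-9,7), heading=90, pen down
REPEAT 2 [
  -- iteration 1/2 --
  LT 255: heading 90 -> 345
  FD 11: (-9,7) -> (1.625,4.153) [heading=345, draw]
  LT 30: heading 345 -> 15
  RT 60: heading 15 -> 315
  -- iteration 2/2 --
  LT 255: heading 315 -> 210
  FD 11: (1.625,4.153) -> (-7.901,-1.347) [heading=210, draw]
  LT 30: heading 210 -> 240
  RT 60: heading 240 -> 180
]
Final: pos=(-7.901,-1.347), heading=180, 2 segment(s) drawn

Answer: -7.901 -1.347 180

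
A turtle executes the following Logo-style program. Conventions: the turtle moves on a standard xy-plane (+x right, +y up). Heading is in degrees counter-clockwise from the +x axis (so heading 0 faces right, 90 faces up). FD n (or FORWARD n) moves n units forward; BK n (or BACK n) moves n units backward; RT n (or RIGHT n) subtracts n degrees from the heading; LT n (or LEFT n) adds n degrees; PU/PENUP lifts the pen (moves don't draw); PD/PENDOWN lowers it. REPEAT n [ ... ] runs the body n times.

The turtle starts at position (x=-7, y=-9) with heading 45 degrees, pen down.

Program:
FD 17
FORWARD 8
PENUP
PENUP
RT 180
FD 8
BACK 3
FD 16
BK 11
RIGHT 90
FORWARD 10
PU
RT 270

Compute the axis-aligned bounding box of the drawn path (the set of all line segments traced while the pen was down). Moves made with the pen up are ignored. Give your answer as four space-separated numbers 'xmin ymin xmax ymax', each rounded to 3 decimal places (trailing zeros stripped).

Answer: -7 -9 10.678 8.678

Derivation:
Executing turtle program step by step:
Start: pos=(-7,-9), heading=45, pen down
FD 17: (-7,-9) -> (5.021,3.021) [heading=45, draw]
FD 8: (5.021,3.021) -> (10.678,8.678) [heading=45, draw]
PU: pen up
PU: pen up
RT 180: heading 45 -> 225
FD 8: (10.678,8.678) -> (5.021,3.021) [heading=225, move]
BK 3: (5.021,3.021) -> (7.142,5.142) [heading=225, move]
FD 16: (7.142,5.142) -> (-4.172,-6.172) [heading=225, move]
BK 11: (-4.172,-6.172) -> (3.607,1.607) [heading=225, move]
RT 90: heading 225 -> 135
FD 10: (3.607,1.607) -> (-3.464,8.678) [heading=135, move]
PU: pen up
RT 270: heading 135 -> 225
Final: pos=(-3.464,8.678), heading=225, 2 segment(s) drawn

Segment endpoints: x in {-7, 5.021, 10.678}, y in {-9, 3.021, 8.678}
xmin=-7, ymin=-9, xmax=10.678, ymax=8.678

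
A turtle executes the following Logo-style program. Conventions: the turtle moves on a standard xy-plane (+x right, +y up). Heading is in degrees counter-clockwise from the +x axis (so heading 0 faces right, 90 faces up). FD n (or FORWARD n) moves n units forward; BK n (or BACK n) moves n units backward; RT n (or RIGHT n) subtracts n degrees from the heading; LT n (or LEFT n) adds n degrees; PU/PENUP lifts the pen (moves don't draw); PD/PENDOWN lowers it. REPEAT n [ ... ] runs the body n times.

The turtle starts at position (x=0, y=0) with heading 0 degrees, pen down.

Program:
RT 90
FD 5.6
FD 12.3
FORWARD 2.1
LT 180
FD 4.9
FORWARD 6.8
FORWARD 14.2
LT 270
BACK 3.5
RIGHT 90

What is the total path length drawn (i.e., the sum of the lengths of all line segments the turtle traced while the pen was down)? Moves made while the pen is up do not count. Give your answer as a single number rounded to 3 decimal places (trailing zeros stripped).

Executing turtle program step by step:
Start: pos=(0,0), heading=0, pen down
RT 90: heading 0 -> 270
FD 5.6: (0,0) -> (0,-5.6) [heading=270, draw]
FD 12.3: (0,-5.6) -> (0,-17.9) [heading=270, draw]
FD 2.1: (0,-17.9) -> (0,-20) [heading=270, draw]
LT 180: heading 270 -> 90
FD 4.9: (0,-20) -> (0,-15.1) [heading=90, draw]
FD 6.8: (0,-15.1) -> (0,-8.3) [heading=90, draw]
FD 14.2: (0,-8.3) -> (0,5.9) [heading=90, draw]
LT 270: heading 90 -> 0
BK 3.5: (0,5.9) -> (-3.5,5.9) [heading=0, draw]
RT 90: heading 0 -> 270
Final: pos=(-3.5,5.9), heading=270, 7 segment(s) drawn

Segment lengths:
  seg 1: (0,0) -> (0,-5.6), length = 5.6
  seg 2: (0,-5.6) -> (0,-17.9), length = 12.3
  seg 3: (0,-17.9) -> (0,-20), length = 2.1
  seg 4: (0,-20) -> (0,-15.1), length = 4.9
  seg 5: (0,-15.1) -> (0,-8.3), length = 6.8
  seg 6: (0,-8.3) -> (0,5.9), length = 14.2
  seg 7: (0,5.9) -> (-3.5,5.9), length = 3.5
Total = 49.4

Answer: 49.4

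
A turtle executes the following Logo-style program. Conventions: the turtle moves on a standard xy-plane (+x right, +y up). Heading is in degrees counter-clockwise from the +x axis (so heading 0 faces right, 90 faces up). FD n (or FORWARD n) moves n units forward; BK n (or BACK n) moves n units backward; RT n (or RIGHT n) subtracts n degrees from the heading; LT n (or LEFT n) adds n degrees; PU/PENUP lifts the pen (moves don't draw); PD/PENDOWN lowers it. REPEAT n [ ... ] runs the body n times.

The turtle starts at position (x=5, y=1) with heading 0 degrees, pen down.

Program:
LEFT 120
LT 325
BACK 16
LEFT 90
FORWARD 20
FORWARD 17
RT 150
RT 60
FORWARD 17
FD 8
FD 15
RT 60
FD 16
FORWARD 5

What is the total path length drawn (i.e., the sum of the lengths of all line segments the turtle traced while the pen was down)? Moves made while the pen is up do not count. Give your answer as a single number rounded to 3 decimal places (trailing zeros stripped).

Executing turtle program step by step:
Start: pos=(5,1), heading=0, pen down
LT 120: heading 0 -> 120
LT 325: heading 120 -> 85
BK 16: (5,1) -> (3.606,-14.939) [heading=85, draw]
LT 90: heading 85 -> 175
FD 20: (3.606,-14.939) -> (-16.318,-13.196) [heading=175, draw]
FD 17: (-16.318,-13.196) -> (-33.254,-11.714) [heading=175, draw]
RT 150: heading 175 -> 25
RT 60: heading 25 -> 325
FD 17: (-33.254,-11.714) -> (-19.328,-21.465) [heading=325, draw]
FD 8: (-19.328,-21.465) -> (-12.775,-26.054) [heading=325, draw]
FD 15: (-12.775,-26.054) -> (-0.488,-34.657) [heading=325, draw]
RT 60: heading 325 -> 265
FD 16: (-0.488,-34.657) -> (-1.882,-50.597) [heading=265, draw]
FD 5: (-1.882,-50.597) -> (-2.318,-55.577) [heading=265, draw]
Final: pos=(-2.318,-55.577), heading=265, 8 segment(s) drawn

Segment lengths:
  seg 1: (5,1) -> (3.606,-14.939), length = 16
  seg 2: (3.606,-14.939) -> (-16.318,-13.196), length = 20
  seg 3: (-16.318,-13.196) -> (-33.254,-11.714), length = 17
  seg 4: (-33.254,-11.714) -> (-19.328,-21.465), length = 17
  seg 5: (-19.328,-21.465) -> (-12.775,-26.054), length = 8
  seg 6: (-12.775,-26.054) -> (-0.488,-34.657), length = 15
  seg 7: (-0.488,-34.657) -> (-1.882,-50.597), length = 16
  seg 8: (-1.882,-50.597) -> (-2.318,-55.577), length = 5
Total = 114

Answer: 114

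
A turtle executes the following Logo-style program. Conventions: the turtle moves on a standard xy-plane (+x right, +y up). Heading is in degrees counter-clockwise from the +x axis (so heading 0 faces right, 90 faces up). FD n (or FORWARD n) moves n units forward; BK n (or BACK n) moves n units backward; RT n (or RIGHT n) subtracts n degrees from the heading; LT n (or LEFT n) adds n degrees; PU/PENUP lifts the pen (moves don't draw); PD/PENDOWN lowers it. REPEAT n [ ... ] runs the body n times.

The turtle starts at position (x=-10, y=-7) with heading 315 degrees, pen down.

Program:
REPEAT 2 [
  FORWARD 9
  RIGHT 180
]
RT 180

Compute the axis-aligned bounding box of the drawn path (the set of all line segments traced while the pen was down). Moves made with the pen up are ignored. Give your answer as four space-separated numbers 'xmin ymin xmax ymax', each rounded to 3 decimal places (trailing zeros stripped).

Answer: -10 -13.364 -3.636 -7

Derivation:
Executing turtle program step by step:
Start: pos=(-10,-7), heading=315, pen down
REPEAT 2 [
  -- iteration 1/2 --
  FD 9: (-10,-7) -> (-3.636,-13.364) [heading=315, draw]
  RT 180: heading 315 -> 135
  -- iteration 2/2 --
  FD 9: (-3.636,-13.364) -> (-10,-7) [heading=135, draw]
  RT 180: heading 135 -> 315
]
RT 180: heading 315 -> 135
Final: pos=(-10,-7), heading=135, 2 segment(s) drawn

Segment endpoints: x in {-10, -10, -3.636}, y in {-13.364, -7, -7}
xmin=-10, ymin=-13.364, xmax=-3.636, ymax=-7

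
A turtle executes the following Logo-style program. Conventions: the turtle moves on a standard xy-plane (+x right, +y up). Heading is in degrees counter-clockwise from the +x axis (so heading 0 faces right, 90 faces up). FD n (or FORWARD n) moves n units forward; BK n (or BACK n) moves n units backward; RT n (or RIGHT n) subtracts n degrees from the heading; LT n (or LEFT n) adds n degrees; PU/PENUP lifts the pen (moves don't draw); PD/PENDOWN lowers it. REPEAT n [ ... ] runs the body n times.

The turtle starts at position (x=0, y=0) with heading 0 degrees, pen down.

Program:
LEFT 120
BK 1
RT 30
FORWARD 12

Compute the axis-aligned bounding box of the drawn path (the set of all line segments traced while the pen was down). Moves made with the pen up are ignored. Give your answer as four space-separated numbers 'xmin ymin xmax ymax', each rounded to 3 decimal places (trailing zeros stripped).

Executing turtle program step by step:
Start: pos=(0,0), heading=0, pen down
LT 120: heading 0 -> 120
BK 1: (0,0) -> (0.5,-0.866) [heading=120, draw]
RT 30: heading 120 -> 90
FD 12: (0.5,-0.866) -> (0.5,11.134) [heading=90, draw]
Final: pos=(0.5,11.134), heading=90, 2 segment(s) drawn

Segment endpoints: x in {0, 0.5, 0.5}, y in {-0.866, 0, 11.134}
xmin=0, ymin=-0.866, xmax=0.5, ymax=11.134

Answer: 0 -0.866 0.5 11.134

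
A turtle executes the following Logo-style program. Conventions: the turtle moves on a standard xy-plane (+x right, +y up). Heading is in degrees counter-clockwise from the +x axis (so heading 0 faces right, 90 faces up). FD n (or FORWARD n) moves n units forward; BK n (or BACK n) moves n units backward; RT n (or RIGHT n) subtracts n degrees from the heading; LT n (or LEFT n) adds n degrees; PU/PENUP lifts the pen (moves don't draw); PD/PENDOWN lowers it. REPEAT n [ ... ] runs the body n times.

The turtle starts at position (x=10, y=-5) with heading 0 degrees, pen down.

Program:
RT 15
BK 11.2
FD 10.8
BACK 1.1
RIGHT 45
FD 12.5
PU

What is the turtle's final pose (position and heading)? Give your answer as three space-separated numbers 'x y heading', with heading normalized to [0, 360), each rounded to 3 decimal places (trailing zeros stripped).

Executing turtle program step by step:
Start: pos=(10,-5), heading=0, pen down
RT 15: heading 0 -> 345
BK 11.2: (10,-5) -> (-0.818,-2.101) [heading=345, draw]
FD 10.8: (-0.818,-2.101) -> (9.614,-4.896) [heading=345, draw]
BK 1.1: (9.614,-4.896) -> (8.551,-4.612) [heading=345, draw]
RT 45: heading 345 -> 300
FD 12.5: (8.551,-4.612) -> (14.801,-15.437) [heading=300, draw]
PU: pen up
Final: pos=(14.801,-15.437), heading=300, 4 segment(s) drawn

Answer: 14.801 -15.437 300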